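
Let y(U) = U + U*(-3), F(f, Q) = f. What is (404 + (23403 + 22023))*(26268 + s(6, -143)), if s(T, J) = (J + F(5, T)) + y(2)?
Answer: 1197354580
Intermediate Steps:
y(U) = -2*U (y(U) = U - 3*U = -2*U)
s(T, J) = 1 + J (s(T, J) = (J + 5) - 2*2 = (5 + J) - 4 = 1 + J)
(404 + (23403 + 22023))*(26268 + s(6, -143)) = (404 + (23403 + 22023))*(26268 + (1 - 143)) = (404 + 45426)*(26268 - 142) = 45830*26126 = 1197354580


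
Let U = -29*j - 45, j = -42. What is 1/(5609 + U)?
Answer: 1/6782 ≈ 0.00014745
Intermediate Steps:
U = 1173 (U = -29*(-42) - 45 = 1218 - 45 = 1173)
1/(5609 + U) = 1/(5609 + 1173) = 1/6782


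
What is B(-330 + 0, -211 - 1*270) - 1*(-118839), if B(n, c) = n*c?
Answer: 277569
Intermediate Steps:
B(n, c) = c*n
B(-330 + 0, -211 - 1*270) - 1*(-118839) = (-211 - 1*270)*(-330 + 0) - 1*(-118839) = (-211 - 270)*(-330) + 118839 = -481*(-330) + 118839 = 158730 + 118839 = 277569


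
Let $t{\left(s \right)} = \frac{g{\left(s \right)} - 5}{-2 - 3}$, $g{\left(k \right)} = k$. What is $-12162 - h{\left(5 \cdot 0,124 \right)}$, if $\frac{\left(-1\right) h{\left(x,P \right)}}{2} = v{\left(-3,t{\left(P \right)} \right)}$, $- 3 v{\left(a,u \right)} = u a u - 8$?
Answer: $- \frac{826784}{75} \approx -11024.0$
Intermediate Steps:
$t{\left(s \right)} = 1 - \frac{s}{5}$ ($t{\left(s \right)} = \frac{s - 5}{-2 - 3} = \frac{-5 + s}{-5} = \left(-5 + s\right) \left(- \frac{1}{5}\right) = 1 - \frac{s}{5}$)
$v{\left(a,u \right)} = \frac{8}{3} - \frac{a u^{2}}{3}$ ($v{\left(a,u \right)} = - \frac{u a u - 8}{3} = - \frac{a u u - 8}{3} = - \frac{a u^{2} - 8}{3} = - \frac{-8 + a u^{2}}{3} = \frac{8}{3} - \frac{a u^{2}}{3}$)
$h{\left(x,P \right)} = - \frac{16}{3} - 2 \left(1 - \frac{P}{5}\right)^{2}$ ($h{\left(x,P \right)} = - 2 \left(\frac{8}{3} - - \left(1 - \frac{P}{5}\right)^{2}\right) = - 2 \left(\frac{8}{3} + \left(1 - \frac{P}{5}\right)^{2}\right) = - \frac{16}{3} - 2 \left(1 - \frac{P}{5}\right)^{2}$)
$-12162 - h{\left(5 \cdot 0,124 \right)} = -12162 - \left(- \frac{16}{3} - \frac{2 \left(-5 + 124\right)^{2}}{25}\right) = -12162 - \left(- \frac{16}{3} - \frac{2 \cdot 119^{2}}{25}\right) = -12162 - \left(- \frac{16}{3} - \frac{28322}{25}\right) = -12162 - - \frac{85366}{75} = -12162 + \frac{85366}{75} = - \frac{826784}{75}$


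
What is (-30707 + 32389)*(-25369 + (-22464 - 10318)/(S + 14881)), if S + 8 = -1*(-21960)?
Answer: -1571743485438/36833 ≈ -4.2672e+7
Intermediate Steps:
S = 21952 (S = -8 - 1*(-21960) = -8 + 21960 = 21952)
(-30707 + 32389)*(-25369 + (-22464 - 10318)/(S + 14881)) = (-30707 + 32389)*(-25369 + (-22464 - 10318)/(21952 + 14881)) = 1682*(-25369 - 32782/36833) = 1682*(-934449159/36833) = -1571743485438/36833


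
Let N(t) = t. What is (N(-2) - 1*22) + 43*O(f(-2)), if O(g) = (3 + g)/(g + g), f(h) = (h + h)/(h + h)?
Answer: 62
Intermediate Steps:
f(h) = 1 (f(h) = (2*h)/((2*h)) = (2*h)*(1/(2*h)) = 1)
O(g) = (3 + g)/(2*g) (O(g) = (3 + g)/((2*g)) = (3 + g)*(1/(2*g)) = (3 + g)/(2*g))
(N(-2) - 1*22) + 43*O(f(-2)) = (-2 - 1*22) + 43*((1/2)*(3 + 1)/1) = (-2 - 22) + 43*((1/2)*1*4) = -24 + 43*2 = -24 + 86 = 62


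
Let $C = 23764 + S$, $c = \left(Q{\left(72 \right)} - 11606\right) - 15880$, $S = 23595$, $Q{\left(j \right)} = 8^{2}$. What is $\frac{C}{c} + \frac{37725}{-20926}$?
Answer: $- \frac{506382346}{143458193} \approx -3.5298$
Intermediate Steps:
$Q{\left(j \right)} = 64$
$c = -27422$ ($c = \left(64 - 11606\right) - 15880 = -11542 - 15880 = -27422$)
$C = 47359$ ($C = 23764 + 23595 = 47359$)
$\frac{C}{c} + \frac{37725}{-20926} = \frac{47359}{-27422} + \frac{37725}{-20926} = 47359 \left(- \frac{1}{27422}\right) + 37725 \left(- \frac{1}{20926}\right) = - \frac{47359}{27422} - \frac{37725}{20926} = - \frac{506382346}{143458193}$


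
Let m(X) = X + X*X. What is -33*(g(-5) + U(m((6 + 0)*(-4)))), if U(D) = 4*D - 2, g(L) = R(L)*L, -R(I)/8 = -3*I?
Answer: -92598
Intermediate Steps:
R(I) = 24*I (R(I) = -(-24)*I = 24*I)
g(L) = 24*L² (g(L) = (24*L)*L = 24*L²)
m(X) = X + X²
U(D) = -2 + 4*D
-33*(g(-5) + U(m((6 + 0)*(-4)))) = -33*(24*(-5)² + (-2 + 4*(((6 + 0)*(-4))*(1 + (6 + 0)*(-4))))) = -33*(24*25 + (-2 + 4*((6*(-4))*(1 + 6*(-4))))) = -33*(600 + (-2 + 4*(-24*(1 - 24)))) = -33*(600 + (-2 + 4*(-24*(-23)))) = -33*(600 + (-2 + 4*552)) = -33*(600 + (-2 + 2208)) = -33*(600 + 2206) = -33*2806 = -92598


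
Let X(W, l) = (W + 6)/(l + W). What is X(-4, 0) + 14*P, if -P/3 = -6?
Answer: 503/2 ≈ 251.50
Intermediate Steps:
P = 18 (P = -3*(-6) = 18)
X(W, l) = (6 + W)/(W + l)
X(-4, 0) + 14*P = (6 - 4)/(-4 + 0) + 14*18 = 2/(-4) + 252 = -1/4*2 + 252 = -1/2 + 252 = 503/2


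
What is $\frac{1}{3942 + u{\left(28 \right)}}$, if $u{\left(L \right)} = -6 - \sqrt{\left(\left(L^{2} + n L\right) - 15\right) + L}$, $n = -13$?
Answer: $\frac{3936}{15491663} + \frac{\sqrt{433}}{15491663} \approx 0.00025542$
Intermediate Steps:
$u{\left(L \right)} = -6 - \sqrt{-15 + L^{2} - 12 L}$ ($u{\left(L \right)} = -6 - \sqrt{\left(\left(L^{2} - 13 L\right) - 15\right) + L} = -6 - \sqrt{\left(-15 + L^{2} - 13 L\right) + L} = -6 - \sqrt{-15 + L^{2} - 12 L}$)
$\frac{1}{3942 + u{\left(28 \right)}} = \frac{1}{3942 - \left(6 + \sqrt{-15 + 28^{2} - 336}\right)} = \frac{1}{3942 - \left(6 + \sqrt{-15 + 784 - 336}\right)} = \frac{1}{3942 - \left(6 + \sqrt{433}\right)} = \frac{1}{3936 - \sqrt{433}}$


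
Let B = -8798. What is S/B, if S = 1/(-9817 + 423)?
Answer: 1/82648412 ≈ 1.2099e-8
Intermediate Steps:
S = -1/9394 (S = 1/(-9394) = -1/9394 ≈ -0.00010645)
S/B = -1/9394/(-8798) = -1/9394*(-1/8798) = 1/82648412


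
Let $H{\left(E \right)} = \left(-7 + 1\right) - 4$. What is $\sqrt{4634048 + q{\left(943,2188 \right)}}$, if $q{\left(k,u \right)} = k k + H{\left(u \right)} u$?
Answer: $\sqrt{5501417} \approx 2345.5$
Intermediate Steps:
$H{\left(E \right)} = -10$ ($H{\left(E \right)} = -6 - 4 = -10$)
$q{\left(k,u \right)} = k^{2} - 10 u$ ($q{\left(k,u \right)} = k k - 10 u = k^{2} - 10 u$)
$\sqrt{4634048 + q{\left(943,2188 \right)}} = \sqrt{4634048 + \left(943^{2} - 21880\right)} = \sqrt{4634048 + \left(889249 - 21880\right)} = \sqrt{4634048 + 867369} = \sqrt{5501417}$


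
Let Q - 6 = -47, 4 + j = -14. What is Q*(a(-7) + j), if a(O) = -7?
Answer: 1025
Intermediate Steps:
j = -18 (j = -4 - 14 = -18)
Q = -41 (Q = 6 - 47 = -41)
Q*(a(-7) + j) = -41*(-7 - 18) = -41*(-25) = 1025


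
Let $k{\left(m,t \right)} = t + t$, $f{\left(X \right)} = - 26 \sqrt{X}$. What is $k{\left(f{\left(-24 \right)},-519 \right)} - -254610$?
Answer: $253572$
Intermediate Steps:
$k{\left(m,t \right)} = 2 t$
$k{\left(f{\left(-24 \right)},-519 \right)} - -254610 = 2 \left(-519\right) - -254610 = -1038 + 254610 = 253572$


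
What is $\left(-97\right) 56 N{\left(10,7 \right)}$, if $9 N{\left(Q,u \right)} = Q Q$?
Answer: $- \frac{543200}{9} \approx -60356.0$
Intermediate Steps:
$N{\left(Q,u \right)} = \frac{Q^{2}}{9}$ ($N{\left(Q,u \right)} = \frac{Q Q}{9} = \frac{Q^{2}}{9}$)
$\left(-97\right) 56 N{\left(10,7 \right)} = \left(-97\right) 56 \frac{10^{2}}{9} = - 5432 \cdot \frac{1}{9} \cdot 100 = \left(-5432\right) \frac{100}{9} = - \frac{543200}{9}$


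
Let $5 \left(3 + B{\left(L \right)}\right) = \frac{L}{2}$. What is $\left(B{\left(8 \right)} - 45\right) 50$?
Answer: $-2360$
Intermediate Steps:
$B{\left(L \right)} = -3 + \frac{L}{10}$ ($B{\left(L \right)} = -3 + \frac{L \frac{1}{2}}{5} = -3 + \frac{\frac{1}{2} L}{5} = -3 + \frac{L}{10}$)
$\left(B{\left(8 \right)} - 45\right) 50 = \left(\left(-3 + \frac{1}{10} \cdot 8\right) - 45\right) 50 = \left(\left(-3 + \frac{4}{5}\right) - 45\right) 50 = \left(- \frac{11}{5} - 45\right) 50 = \left(- \frac{236}{5}\right) 50 = -2360$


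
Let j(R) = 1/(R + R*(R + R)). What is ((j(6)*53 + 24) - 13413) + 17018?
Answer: 283115/78 ≈ 3629.7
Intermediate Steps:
j(R) = 1/(R + 2*R²) (j(R) = 1/(R + R*(2*R)) = 1/(R + 2*R²))
((j(6)*53 + 24) - 13413) + 17018 = (((1/(6*(1 + 2*6)))*53 + 24) - 13413) + 17018 = (((1/(6*(1 + 12)))*53 + 24) - 13413) + 17018 = ((((⅙)/13)*53 + 24) - 13413) + 17018 = ((((⅙)*(1/13))*53 + 24) - 13413) + 17018 = (((1/78)*53 + 24) - 13413) + 17018 = ((53/78 + 24) - 13413) + 17018 = (1925/78 - 13413) + 17018 = -1044289/78 + 17018 = 283115/78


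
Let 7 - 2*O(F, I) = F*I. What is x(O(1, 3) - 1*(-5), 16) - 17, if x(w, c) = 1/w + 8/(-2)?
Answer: -146/7 ≈ -20.857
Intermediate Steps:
O(F, I) = 7/2 - F*I/2
x(w, c) = -4 + 1/w (x(w, c) = 1/w + 8*(-½) = 1/w - 4 = -4 + 1/w)
x(O(1, 3) - 1*(-5), 16) - 17 = (-4 + 1/((7/2 - ½*1*3) - 1*(-5))) - 17 = (-4 + 1/((7/2 - 3/2) + 5)) - 17 = (-4 + 1/(2 + 5)) - 17 = (-4 + 1/7) - 17 = (-4 + ⅐) - 17 = -27/7 - 17 = -146/7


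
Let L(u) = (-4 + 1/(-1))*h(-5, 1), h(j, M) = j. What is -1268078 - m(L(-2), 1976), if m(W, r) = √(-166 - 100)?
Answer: -1268078 - I*√266 ≈ -1.2681e+6 - 16.31*I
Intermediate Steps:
L(u) = 25 (L(u) = (-4 + 1/(-1))*(-5) = (-4 - 1)*(-5) = -5*(-5) = 25)
m(W, r) = I*√266 (m(W, r) = √(-266) = I*√266)
-1268078 - m(L(-2), 1976) = -1268078 - I*√266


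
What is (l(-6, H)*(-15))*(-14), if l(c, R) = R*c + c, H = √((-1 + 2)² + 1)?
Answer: -1260 - 1260*√2 ≈ -3041.9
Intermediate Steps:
H = √2 (H = √(1² + 1) = √(1 + 1) = √2 ≈ 1.4142)
l(c, R) = c + R*c
(l(-6, H)*(-15))*(-14) = (-6*(1 + √2)*(-15))*(-14) = ((-6 - 6*√2)*(-15))*(-14) = (90 + 90*√2)*(-14) = -1260 - 1260*√2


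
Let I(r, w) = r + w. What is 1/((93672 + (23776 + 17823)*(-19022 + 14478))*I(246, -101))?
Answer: -1/27395166680 ≈ -3.6503e-11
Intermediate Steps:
1/((93672 + (23776 + 17823)*(-19022 + 14478))*I(246, -101)) = 1/((93672 + (23776 + 17823)*(-19022 + 14478))*(246 - 101)) = 1/((93672 + 41599*(-4544))*145) = (1/145)/(93672 - 189025856) = (1/145)/(-188932184) = -1/188932184*1/145 = -1/27395166680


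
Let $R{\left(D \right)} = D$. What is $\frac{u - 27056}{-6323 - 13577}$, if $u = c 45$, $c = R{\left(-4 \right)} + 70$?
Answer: $\frac{12043}{9950} \approx 1.2104$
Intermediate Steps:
$c = 66$ ($c = -4 + 70 = 66$)
$u = 2970$ ($u = 66 \cdot 45 = 2970$)
$\frac{u - 27056}{-6323 - 13577} = \frac{2970 - 27056}{-6323 - 13577} = \frac{2970 - 27056}{-19900} = \left(2970 - 27056\right) \left(- \frac{1}{19900}\right) = \left(-24086\right) \left(- \frac{1}{19900}\right) = \frac{12043}{9950}$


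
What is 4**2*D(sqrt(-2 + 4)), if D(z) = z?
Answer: 16*sqrt(2) ≈ 22.627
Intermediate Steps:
4**2*D(sqrt(-2 + 4)) = 4**2*sqrt(-2 + 4) = 16*sqrt(2)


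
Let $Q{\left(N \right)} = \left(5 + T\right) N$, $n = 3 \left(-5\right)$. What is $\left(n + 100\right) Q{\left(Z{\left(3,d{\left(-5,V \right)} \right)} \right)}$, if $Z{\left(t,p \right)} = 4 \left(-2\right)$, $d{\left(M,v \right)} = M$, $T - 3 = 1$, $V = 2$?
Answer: $-6120$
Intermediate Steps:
$T = 4$ ($T = 3 + 1 = 4$)
$Z{\left(t,p \right)} = -8$
$n = -15$
$Q{\left(N \right)} = 9 N$ ($Q{\left(N \right)} = \left(5 + 4\right) N = 9 N$)
$\left(n + 100\right) Q{\left(Z{\left(3,d{\left(-5,V \right)} \right)} \right)} = \left(-15 + 100\right) 9 \left(-8\right) = 85 \left(-72\right) = -6120$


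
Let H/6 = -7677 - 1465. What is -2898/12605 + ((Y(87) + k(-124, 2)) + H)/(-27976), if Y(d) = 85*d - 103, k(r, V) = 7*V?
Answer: 259121441/176318740 ≈ 1.4696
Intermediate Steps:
H = -54852 (H = 6*(-7677 - 1465) = 6*(-9142) = -54852)
Y(d) = -103 + 85*d
-2898/12605 + ((Y(87) + k(-124, 2)) + H)/(-27976) = -2898/12605 + (((-103 + 85*87) + 7*2) - 54852)/(-27976) = -2898*1/12605 + (((-103 + 7395) + 14) - 54852)*(-1/27976) = -2898/12605 + ((7292 + 14) - 54852)*(-1/27976) = -2898/12605 + (7306 - 54852)*(-1/27976) = -2898/12605 - 47546*(-1/27976) = -2898/12605 + 23773/13988 = 259121441/176318740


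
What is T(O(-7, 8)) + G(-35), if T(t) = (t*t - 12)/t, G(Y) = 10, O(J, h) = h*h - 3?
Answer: 4319/61 ≈ 70.803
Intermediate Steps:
O(J, h) = -3 + h² (O(J, h) = h² - 3 = -3 + h²)
T(t) = (-12 + t²)/t (T(t) = (t² - 12)/t = (-12 + t²)/t)
T(O(-7, 8)) + G(-35) = ((-3 + 8²) - 12/(-3 + 8²)) + 10 = ((-3 + 64) - 12/(-3 + 64)) + 10 = (61 - 12/61) + 10 = 3709/61 + 10 = 4319/61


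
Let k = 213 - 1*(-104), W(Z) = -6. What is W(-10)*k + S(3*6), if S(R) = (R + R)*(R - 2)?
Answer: -1326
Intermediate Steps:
S(R) = 2*R*(-2 + R) (S(R) = (2*R)*(-2 + R) = 2*R*(-2 + R))
k = 317 (k = 213 + 104 = 317)
W(-10)*k + S(3*6) = -6*317 + 2*(3*6)*(-2 + 3*6) = -1902 + 2*18*(-2 + 18) = -1902 + 2*18*16 = -1902 + 576 = -1326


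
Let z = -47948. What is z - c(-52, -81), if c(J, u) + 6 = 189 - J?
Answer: -48183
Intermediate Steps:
c(J, u) = 183 - J (c(J, u) = -6 + (189 - J) = 183 - J)
z - c(-52, -81) = -47948 - (183 - 1*(-52)) = -47948 - (183 + 52) = -47948 - 1*235 = -47948 - 235 = -48183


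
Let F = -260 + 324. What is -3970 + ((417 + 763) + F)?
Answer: -2726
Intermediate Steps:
F = 64
-3970 + ((417 + 763) + F) = -3970 + ((417 + 763) + 64) = -3970 + (1180 + 64) = -3970 + 1244 = -2726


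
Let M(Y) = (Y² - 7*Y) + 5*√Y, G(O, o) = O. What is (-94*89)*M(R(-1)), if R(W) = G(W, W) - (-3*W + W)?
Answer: -250980 - 41830*I*√3 ≈ -2.5098e+5 - 72452.0*I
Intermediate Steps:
R(W) = 3*W (R(W) = W - (-3*W + W) = W - (-2)*W = W + 2*W = 3*W)
M(Y) = Y² - 7*Y + 5*√Y
(-94*89)*M(R(-1)) = (-94*89)*((3*(-1))² - 21*(-1) + 5*√(3*(-1))) = -8366*((-3)² - 7*(-3) + 5*√(-3)) = -8366*(9 + 21 + 5*(I*√3)) = -8366*(9 + 21 + 5*I*√3) = -8366*(30 + 5*I*√3) = -250980 - 41830*I*√3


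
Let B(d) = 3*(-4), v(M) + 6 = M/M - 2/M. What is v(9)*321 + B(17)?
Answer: -5065/3 ≈ -1688.3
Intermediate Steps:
v(M) = -5 - 2/M (v(M) = -6 + (M/M - 2/M) = -6 + (1 - 2/M) = -5 - 2/M)
B(d) = -12
v(9)*321 + B(17) = (-5 - 2/9)*321 - 12 = -47/9*321 - 12 = -5029/3 - 12 = -5065/3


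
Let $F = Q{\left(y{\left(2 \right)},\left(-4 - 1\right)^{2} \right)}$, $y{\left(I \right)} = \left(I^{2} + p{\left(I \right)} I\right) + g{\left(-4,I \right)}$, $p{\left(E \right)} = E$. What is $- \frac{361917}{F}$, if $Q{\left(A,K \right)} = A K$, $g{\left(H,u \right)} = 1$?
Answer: $- \frac{40213}{25} \approx -1608.5$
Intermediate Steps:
$y{\left(I \right)} = 1 + 2 I^{2}$ ($y{\left(I \right)} = \left(I^{2} + I I\right) + 1 = \left(I^{2} + I^{2}\right) + 1 = 2 I^{2} + 1 = 1 + 2 I^{2}$)
$F = 225$ ($F = \left(1 + 2 \cdot 2^{2}\right) \left(-4 - 1\right)^{2} = \left(1 + 2 \cdot 4\right) \left(-5\right)^{2} = \left(1 + 8\right) 25 = 9 \cdot 25 = 225$)
$- \frac{361917}{F} = - \frac{361917}{225} = \left(-361917\right) \frac{1}{225} = - \frac{40213}{25}$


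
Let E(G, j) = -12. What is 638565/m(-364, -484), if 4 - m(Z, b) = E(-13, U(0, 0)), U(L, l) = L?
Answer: 638565/16 ≈ 39910.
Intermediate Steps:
m(Z, b) = 16 (m(Z, b) = 4 - 1*(-12) = 4 + 12 = 16)
638565/m(-364, -484) = 638565/16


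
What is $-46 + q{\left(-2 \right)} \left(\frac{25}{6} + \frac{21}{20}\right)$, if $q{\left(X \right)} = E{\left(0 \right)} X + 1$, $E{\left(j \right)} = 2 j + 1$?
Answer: $- \frac{3073}{60} \approx -51.217$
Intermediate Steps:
$E{\left(j \right)} = 1 + 2 j$
$q{\left(X \right)} = 1 + X$ ($q{\left(X \right)} = \left(1 + 2 \cdot 0\right) X + 1 = \left(1 + 0\right) X + 1 = 1 X + 1 = X + 1 = 1 + X$)
$-46 + q{\left(-2 \right)} \left(\frac{25}{6} + \frac{21}{20}\right) = -46 + \left(1 - 2\right) \left(\frac{25}{6} + \frac{21}{20}\right) = -46 - \left(25 \cdot \frac{1}{6} + 21 \cdot \frac{1}{20}\right) = -46 - \left(\frac{25}{6} + \frac{21}{20}\right) = -46 - \frac{313}{60} = - \frac{3073}{60}$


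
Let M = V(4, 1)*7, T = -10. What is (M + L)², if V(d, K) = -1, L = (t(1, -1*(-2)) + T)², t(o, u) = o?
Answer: 5476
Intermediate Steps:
L = 81 (L = (1 - 10)² = (-9)² = 81)
M = -7 (M = -1*7 = -7)
(M + L)² = (-7 + 81)² = 74² = 5476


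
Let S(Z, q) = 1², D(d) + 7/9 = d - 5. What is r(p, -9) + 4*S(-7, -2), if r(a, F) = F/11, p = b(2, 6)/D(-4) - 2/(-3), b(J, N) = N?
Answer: 35/11 ≈ 3.1818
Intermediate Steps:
D(d) = -52/9 + d (D(d) = -7/9 + (d - 5) = -7/9 + (-5 + d) = -52/9 + d)
S(Z, q) = 1
p = 7/132 (p = 6/(-52/9 - 4) - 2/(-3) = 6/(-88/9) - 2*(-⅓) = 6*(-9/88) + ⅔ = -27/44 + ⅔ = 7/132 ≈ 0.053030)
r(a, F) = F/11 (r(a, F) = F*(1/11) = F/11)
r(p, -9) + 4*S(-7, -2) = (1/11)*(-9) + 4*1 = -9/11 + 4 = 35/11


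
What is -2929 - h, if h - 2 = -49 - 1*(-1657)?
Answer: -4539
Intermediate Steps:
h = 1610 (h = 2 + (-49 - 1*(-1657)) = 2 + (-49 + 1657) = 2 + 1608 = 1610)
-2929 - h = -2929 - 1*1610 = -2929 - 1610 = -4539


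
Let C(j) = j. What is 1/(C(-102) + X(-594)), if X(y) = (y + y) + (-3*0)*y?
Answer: -1/1290 ≈ -0.00077519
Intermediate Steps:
X(y) = 2*y (X(y) = 2*y + 0*y = 2*y + 0 = 2*y)
1/(C(-102) + X(-594)) = 1/(-102 + 2*(-594)) = 1/(-102 - 1188) = 1/(-1290) = -1/1290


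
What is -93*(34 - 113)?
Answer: 7347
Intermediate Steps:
-93*(34 - 113) = -93*(-79) = 7347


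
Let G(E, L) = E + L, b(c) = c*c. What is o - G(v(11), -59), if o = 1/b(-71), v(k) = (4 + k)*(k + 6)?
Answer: -988035/5041 ≈ -196.00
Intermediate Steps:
v(k) = (4 + k)*(6 + k)
b(c) = c**2
o = 1/5041 (o = 1/((-71)**2) = 1/5041 ≈ 0.00019837)
o - G(v(11), -59) = 1/5041 - ((24 + 11**2 + 10*11) - 59) = 1/5041 - ((24 + 121 + 110) - 59) = 1/5041 - (255 - 59) = 1/5041 - 1*196 = 1/5041 - 196 = -988035/5041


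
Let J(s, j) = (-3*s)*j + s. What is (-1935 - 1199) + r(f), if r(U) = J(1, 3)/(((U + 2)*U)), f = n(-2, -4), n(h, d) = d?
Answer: -3135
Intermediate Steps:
J(s, j) = s - 3*j*s (J(s, j) = -3*j*s + s = s - 3*j*s)
f = -4
r(U) = -8/(U*(2 + U)) (r(U) = (1*(1 - 3*3))/(((U + 2)*U)) = (1*(1 - 9))/(((2 + U)*U)) = (1*(-8))/((U*(2 + U))) = -8/(U*(2 + U)))
(-1935 - 1199) + r(f) = (-1935 - 1199) - 8/(-4*(2 - 4)) = -3134 - 8*(-¼)/(-2) = -3134 - 8*(-¼)*(-½) = -3134 - 1 = -3135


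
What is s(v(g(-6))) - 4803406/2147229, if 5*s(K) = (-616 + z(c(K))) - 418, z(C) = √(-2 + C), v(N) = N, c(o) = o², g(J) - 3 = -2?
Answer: -2244251816/10736145 + I/5 ≈ -209.04 + 0.2*I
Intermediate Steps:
g(J) = 1 (g(J) = 3 - 2 = 1)
s(K) = -1034/5 + √(-2 + K²)/5 (s(K) = ((-616 + √(-2 + K²)) - 418)/5 = (-1034 + √(-2 + K²))/5 = -1034/5 + √(-2 + K²)/5)
s(v(g(-6))) - 4803406/2147229 = (-1034/5 + √(-2 + 1²)/5) - 4803406/2147229 = (-1034/5 + √(-2 + 1)/5) - 4803406/2147229 = (-1034/5 + √(-1)/5) - 1*4803406/2147229 = (-1034/5 + I/5) - 4803406/2147229 = -2244251816/10736145 + I/5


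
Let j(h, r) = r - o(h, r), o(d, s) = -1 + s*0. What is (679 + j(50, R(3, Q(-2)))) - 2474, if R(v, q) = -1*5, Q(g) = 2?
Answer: -1799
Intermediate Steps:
o(d, s) = -1 (o(d, s) = -1 + 0 = -1)
R(v, q) = -5
j(h, r) = 1 + r (j(h, r) = r - 1*(-1) = r + 1 = 1 + r)
(679 + j(50, R(3, Q(-2)))) - 2474 = (679 + (1 - 5)) - 2474 = (679 - 4) - 2474 = 675 - 2474 = -1799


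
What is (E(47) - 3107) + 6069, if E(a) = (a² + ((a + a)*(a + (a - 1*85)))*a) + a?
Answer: 44980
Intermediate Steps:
E(a) = a + a² + 2*a²*(-85 + 2*a) (E(a) = (a² + ((2*a)*(a + (a - 85)))*a) + a = (a² + ((2*a)*(a + (-85 + a)))*a) + a = (a² + ((2*a)*(-85 + 2*a))*a) + a = (a² + (2*a*(-85 + 2*a))*a) + a = (a² + 2*a²*(-85 + 2*a)) + a = a + a² + 2*a²*(-85 + 2*a))
(E(47) - 3107) + 6069 = (47*(1 - 169*47 + 4*47²) - 3107) + 6069 = (47*(1 - 7943 + 4*2209) - 3107) + 6069 = (47*(1 - 7943 + 8836) - 3107) + 6069 = (47*894 - 3107) + 6069 = (42018 - 3107) + 6069 = 38911 + 6069 = 44980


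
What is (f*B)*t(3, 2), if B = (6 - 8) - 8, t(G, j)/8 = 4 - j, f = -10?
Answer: 1600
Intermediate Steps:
t(G, j) = 32 - 8*j (t(G, j) = 8*(4 - j) = 32 - 8*j)
B = -10 (B = -2 - 8 = -10)
(f*B)*t(3, 2) = (-10*(-10))*(32 - 8*2) = 100*(32 - 16) = 100*16 = 1600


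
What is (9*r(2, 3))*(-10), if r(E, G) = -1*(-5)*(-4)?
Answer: 1800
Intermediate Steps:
r(E, G) = -20 (r(E, G) = 5*(-4) = -20)
(9*r(2, 3))*(-10) = (9*(-20))*(-10) = -180*(-10) = 1800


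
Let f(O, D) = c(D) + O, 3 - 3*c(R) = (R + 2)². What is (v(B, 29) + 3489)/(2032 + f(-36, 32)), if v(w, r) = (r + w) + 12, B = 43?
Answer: 10719/4835 ≈ 2.2170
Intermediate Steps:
c(R) = 1 - (2 + R)²/3 (c(R) = 1 - (R + 2)²/3 = 1 - (2 + R)²/3)
v(w, r) = 12 + r + w
f(O, D) = 1 + O - (2 + D)²/3 (f(O, D) = (1 - (2 + D)²/3) + O = 1 + O - (2 + D)²/3)
(v(B, 29) + 3489)/(2032 + f(-36, 32)) = ((12 + 29 + 43) + 3489)/(2032 + (1 - 36 - (2 + 32)²/3)) = (84 + 3489)/(2032 + (1 - 36 - ⅓*34²)) = 3573/(2032 + (1 - 36 - ⅓*1156)) = 3573/(2032 + (1 - 36 - 1156/3)) = 3573/(2032 - 1261/3) = 3573/(4835/3) = 3573*(3/4835) = 10719/4835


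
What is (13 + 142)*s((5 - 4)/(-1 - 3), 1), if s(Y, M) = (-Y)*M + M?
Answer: 775/4 ≈ 193.75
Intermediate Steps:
s(Y, M) = M - M*Y (s(Y, M) = -M*Y + M = M - M*Y)
(13 + 142)*s((5 - 4)/(-1 - 3), 1) = (13 + 142)*(1*(1 - (5 - 4)/(-1 - 3))) = 155*(1*(1 - 1/(-4))) = 155*(1*(1 - (-1)/4)) = 155*(1*(1 - 1*(-¼))) = 155*(1*(1 + ¼)) = 155*(1*(5/4)) = 155*(5/4) = 775/4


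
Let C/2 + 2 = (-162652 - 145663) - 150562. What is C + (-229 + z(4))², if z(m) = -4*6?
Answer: -853749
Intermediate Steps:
z(m) = -24
C = -917758 (C = -4 + 2*((-162652 - 145663) - 150562) = -4 + 2*(-308315 - 150562) = -4 + 2*(-458877) = -4 - 917754 = -917758)
C + (-229 + z(4))² = -917758 + (-229 - 24)² = -917758 + (-253)² = -917758 + 64009 = -853749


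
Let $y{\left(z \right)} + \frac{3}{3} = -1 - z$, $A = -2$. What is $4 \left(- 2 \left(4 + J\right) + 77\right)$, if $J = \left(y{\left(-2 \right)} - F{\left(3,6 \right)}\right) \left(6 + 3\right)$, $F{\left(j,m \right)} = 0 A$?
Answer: $276$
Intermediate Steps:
$y{\left(z \right)} = -2 - z$ ($y{\left(z \right)} = -1 - \left(1 + z\right) = -2 - z$)
$F{\left(j,m \right)} = 0$ ($F{\left(j,m \right)} = 0 \left(-2\right) = 0$)
$J = 0$ ($J = \left(\left(-2 - -2\right) - 0\right) \left(6 + 3\right) = \left(\left(-2 + 2\right) + 0\right) 9 = \left(0 + 0\right) 9 = 0 \cdot 9 = 0$)
$4 \left(- 2 \left(4 + J\right) + 77\right) = 4 \left(- 2 \left(4 + 0\right) + 77\right) = 4 \left(\left(-2\right) 4 + 77\right) = 4 \left(-8 + 77\right) = 4 \cdot 69 = 276$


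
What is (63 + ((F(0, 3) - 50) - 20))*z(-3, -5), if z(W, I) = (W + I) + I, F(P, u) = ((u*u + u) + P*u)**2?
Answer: -1781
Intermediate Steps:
F(P, u) = (u + u**2 + P*u)**2 (F(P, u) = ((u**2 + u) + P*u)**2 = ((u + u**2) + P*u)**2 = (u + u**2 + P*u)**2)
z(W, I) = W + 2*I (z(W, I) = (I + W) + I = W + 2*I)
(63 + ((F(0, 3) - 50) - 20))*z(-3, -5) = (63 + ((3**2*(1 + 0 + 3)**2 - 50) - 20))*(-3 + 2*(-5)) = (63 + ((9*4**2 - 50) - 20))*(-3 - 10) = (63 + ((9*16 - 50) - 20))*(-13) = (63 + ((144 - 50) - 20))*(-13) = (63 + (94 - 20))*(-13) = (63 + 74)*(-13) = 137*(-13) = -1781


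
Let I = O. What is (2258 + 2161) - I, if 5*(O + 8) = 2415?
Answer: 3944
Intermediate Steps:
O = 475 (O = -8 + (⅕)*2415 = -8 + 483 = 475)
I = 475
(2258 + 2161) - I = (2258 + 2161) - 1*475 = 4419 - 475 = 3944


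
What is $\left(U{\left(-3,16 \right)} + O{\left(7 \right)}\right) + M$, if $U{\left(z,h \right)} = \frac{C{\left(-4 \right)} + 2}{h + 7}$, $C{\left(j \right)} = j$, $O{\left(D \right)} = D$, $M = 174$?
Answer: $\frac{4161}{23} \approx 180.91$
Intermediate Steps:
$U{\left(z,h \right)} = - \frac{2}{7 + h}$ ($U{\left(z,h \right)} = \frac{-4 + 2}{h + 7} = - \frac{2}{7 + h}$)
$\left(U{\left(-3,16 \right)} + O{\left(7 \right)}\right) + M = \left(- \frac{2}{7 + 16} + 7\right) + 174 = \left(- \frac{2}{23} + 7\right) + 174 = \frac{159}{23} + 174 = \frac{4161}{23}$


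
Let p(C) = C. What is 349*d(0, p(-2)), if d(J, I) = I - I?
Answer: 0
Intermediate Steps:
d(J, I) = 0
349*d(0, p(-2)) = 349*0 = 0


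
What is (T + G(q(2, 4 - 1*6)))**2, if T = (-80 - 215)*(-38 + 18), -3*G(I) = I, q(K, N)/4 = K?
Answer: 313006864/9 ≈ 3.4779e+7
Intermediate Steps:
q(K, N) = 4*K
G(I) = -I/3
T = 5900 (T = -295*(-20) = 5900)
(T + G(q(2, 4 - 1*6)))**2 = (5900 - 4*2/3)**2 = (5900 - 1/3*8)**2 = (5900 - 8/3)**2 = (17692/3)**2 = 313006864/9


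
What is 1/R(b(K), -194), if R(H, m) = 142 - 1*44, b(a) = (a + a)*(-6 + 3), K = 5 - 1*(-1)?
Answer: 1/98 ≈ 0.010204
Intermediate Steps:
K = 6 (K = 5 + 1 = 6)
b(a) = -6*a (b(a) = (2*a)*(-3) = -6*a)
R(H, m) = 98 (R(H, m) = 142 - 44 = 98)
1/R(b(K), -194) = 1/98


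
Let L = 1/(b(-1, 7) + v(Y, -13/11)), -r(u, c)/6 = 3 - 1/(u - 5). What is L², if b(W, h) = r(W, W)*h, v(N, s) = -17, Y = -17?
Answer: 1/22500 ≈ 4.4444e-5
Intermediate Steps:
r(u, c) = -18 + 6/(-5 + u) (r(u, c) = -6*(3 - 1/(u - 5)) = -6*(3 - 1/(-5 + u)) = -18 + 6/(-5 + u))
b(W, h) = 6*h*(16 - 3*W)/(-5 + W) (b(W, h) = (6*(16 - 3*W)/(-5 + W))*h = 6*h*(16 - 3*W)/(-5 + W))
L = -1/150 (L = 1/(6*7*(16 - 3*(-1))/(-5 - 1) - 17) = 1/(6*7*(16 + 3)/(-6) - 17) = 1/(6*7*(-⅙)*19 - 17) = 1/(-133 - 17) = 1/(-150) = -1/150 ≈ -0.0066667)
L² = (-1/150)² = 1/22500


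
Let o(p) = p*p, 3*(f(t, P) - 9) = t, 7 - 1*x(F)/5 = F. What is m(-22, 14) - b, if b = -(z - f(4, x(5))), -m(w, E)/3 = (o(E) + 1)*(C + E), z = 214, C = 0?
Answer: -24211/3 ≈ -8070.3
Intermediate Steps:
x(F) = 35 - 5*F
f(t, P) = 9 + t/3
o(p) = p**2
m(w, E) = -3*E*(1 + E**2) (m(w, E) = -3*(E**2 + 1)*(0 + E) = -3*(1 + E**2)*E = -3*E*(1 + E**2))
b = -611/3 (b = -(214 - (9 + (1/3)*4)) = -(214 - (9 + 4/3)) = -(214 - 1*31/3) = -(214 - 31/3) = -1*611/3 = -611/3 ≈ -203.67)
m(-22, 14) - b = 3*14*(-1 - 1*14**2) - 1*(-611/3) = 3*14*(-1 - 1*196) + 611/3 = 3*14*(-1 - 196) + 611/3 = 3*14*(-197) + 611/3 = -8274 + 611/3 = -24211/3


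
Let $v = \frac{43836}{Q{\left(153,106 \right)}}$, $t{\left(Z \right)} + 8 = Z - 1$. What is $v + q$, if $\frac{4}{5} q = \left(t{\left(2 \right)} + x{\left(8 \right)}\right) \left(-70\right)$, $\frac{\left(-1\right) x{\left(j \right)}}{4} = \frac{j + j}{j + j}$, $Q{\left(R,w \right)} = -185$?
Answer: $\frac{268453}{370} \approx 725.55$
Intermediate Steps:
$t{\left(Z \right)} = -9 + Z$ ($t{\left(Z \right)} = -8 + \left(Z - 1\right) = -8 + \left(-1 + Z\right) = -9 + Z$)
$x{\left(j \right)} = -4$ ($x{\left(j \right)} = - 4 \frac{j + j}{j + j} = - 4 \frac{2 j}{2 j} = - 4 \cdot 2 j \frac{1}{2 j} = \left(-4\right) 1 = -4$)
$q = \frac{1925}{2}$ ($q = \frac{5 \left(\left(-9 + 2\right) - 4\right) \left(-70\right)}{4} = \frac{5 \left(-7 - 4\right) \left(-70\right)}{4} = \frac{5 \left(\left(-11\right) \left(-70\right)\right)}{4} = \frac{5}{4} \cdot 770 = \frac{1925}{2} \approx 962.5$)
$v = - \frac{43836}{185}$ ($v = \frac{43836}{-185} = 43836 \left(- \frac{1}{185}\right) = - \frac{43836}{185} \approx -236.95$)
$v + q = - \frac{43836}{185} + \frac{1925}{2} = \frac{268453}{370}$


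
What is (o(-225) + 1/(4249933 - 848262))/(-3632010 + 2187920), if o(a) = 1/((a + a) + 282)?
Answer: 485929/117895657785360 ≈ 4.1217e-9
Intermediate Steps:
o(a) = 1/(282 + 2*a) (o(a) = 1/(2*a + 282) = 1/(282 + 2*a))
(o(-225) + 1/(4249933 - 848262))/(-3632010 + 2187920) = (1/(2*(141 - 225)) + 1/(4249933 - 848262))/(-3632010 + 2187920) = ((1/2)/(-84) + 1/3401671)/(-1444090) = ((1/2)*(-1/84) + 1/3401671)*(-1/1444090) = (-1/168 + 1/3401671)*(-1/1444090) = -485929/81640104*(-1/1444090) = 485929/117895657785360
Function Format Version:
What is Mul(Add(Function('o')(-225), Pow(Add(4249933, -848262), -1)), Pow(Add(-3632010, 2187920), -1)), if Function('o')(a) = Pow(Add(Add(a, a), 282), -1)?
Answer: Rational(485929, 117895657785360) ≈ 4.1217e-9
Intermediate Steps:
Function('o')(a) = Pow(Add(282, Mul(2, a)), -1) (Function('o')(a) = Pow(Add(Mul(2, a), 282), -1) = Pow(Add(282, Mul(2, a)), -1))
Mul(Add(Function('o')(-225), Pow(Add(4249933, -848262), -1)), Pow(Add(-3632010, 2187920), -1)) = Mul(Add(Mul(Rational(1, 2), Pow(Add(141, -225), -1)), Pow(Add(4249933, -848262), -1)), Pow(Add(-3632010, 2187920), -1)) = Mul(Add(Mul(Rational(1, 2), Pow(-84, -1)), Pow(3401671, -1)), Pow(-1444090, -1)) = Mul(Add(Mul(Rational(1, 2), Rational(-1, 84)), Rational(1, 3401671)), Rational(-1, 1444090)) = Mul(Add(Rational(-1, 168), Rational(1, 3401671)), Rational(-1, 1444090)) = Mul(Rational(-485929, 81640104), Rational(-1, 1444090)) = Rational(485929, 117895657785360)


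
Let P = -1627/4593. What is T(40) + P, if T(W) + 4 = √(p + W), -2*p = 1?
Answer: -19999/4593 + √158/2 ≈ 1.9307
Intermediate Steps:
p = -½ (p = -½*1 = -½ ≈ -0.50000)
P = -1627/4593 (P = -1627*1/4593 = -1627/4593 ≈ -0.35423)
T(W) = -4 + √(-½ + W)
T(40) + P = (-4 + √(-2 + 4*40)/2) - 1627/4593 = (-4 + √(-2 + 160)/2) - 1627/4593 = (-4 + √158/2) - 1627/4593 = -19999/4593 + √158/2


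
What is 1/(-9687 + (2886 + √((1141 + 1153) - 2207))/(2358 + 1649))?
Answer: -51841127487/502147663934614 - 4007*√87/1506442991803842 ≈ -0.00010324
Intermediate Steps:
1/(-9687 + (2886 + √((1141 + 1153) - 2207))/(2358 + 1649)) = 1/(-9687 + (2886 + √(2294 - 2207))/4007) = 1/(-9687 + (2886 + √87)*(1/4007)) = 1/(-9687 + (2886/4007 + √87/4007)) = 1/(-38812923/4007 + √87/4007)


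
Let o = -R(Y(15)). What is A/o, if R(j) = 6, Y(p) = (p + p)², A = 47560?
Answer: -23780/3 ≈ -7926.7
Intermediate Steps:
Y(p) = 4*p² (Y(p) = (2*p)² = 4*p²)
o = -6 (o = -1*6 = -6)
A/o = 47560/(-6) = 47560*(-⅙) = -23780/3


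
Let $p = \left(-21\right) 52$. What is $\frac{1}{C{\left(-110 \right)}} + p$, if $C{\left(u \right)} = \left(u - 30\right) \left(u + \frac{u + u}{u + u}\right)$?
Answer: $- \frac{16663919}{15260} \approx -1092.0$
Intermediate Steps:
$C{\left(u \right)} = \left(1 + u\right) \left(-30 + u\right)$ ($C{\left(u \right)} = \left(-30 + u\right) \left(u + \frac{2 u}{2 u}\right) = \left(-30 + u\right) \left(u + 2 u \frac{1}{2 u}\right) = \left(-30 + u\right) \left(u + 1\right) = \left(-30 + u\right) \left(1 + u\right) = \left(1 + u\right) \left(-30 + u\right)$)
$p = -1092$
$\frac{1}{C{\left(-110 \right)}} + p = \frac{1}{-30 + \left(-110\right)^{2} - -3190} - 1092 = \frac{1}{-30 + 12100 + 3190} - 1092 = \frac{1}{15260} - 1092 = - \frac{16663919}{15260}$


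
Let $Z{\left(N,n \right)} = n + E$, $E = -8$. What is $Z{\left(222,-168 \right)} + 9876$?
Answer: $9700$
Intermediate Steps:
$Z{\left(N,n \right)} = -8 + n$ ($Z{\left(N,n \right)} = n - 8 = -8 + n$)
$Z{\left(222,-168 \right)} + 9876 = \left(-8 - 168\right) + 9876 = -176 + 9876 = 9700$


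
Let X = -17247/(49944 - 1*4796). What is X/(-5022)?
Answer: 5749/75577752 ≈ 7.6067e-5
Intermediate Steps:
X = -17247/45148 (X = -17247/(49944 - 4796) = -17247/45148 ≈ -0.38201)
X/(-5022) = -17247/45148/(-5022) = -17247/45148*(-1/5022) = 5749/75577752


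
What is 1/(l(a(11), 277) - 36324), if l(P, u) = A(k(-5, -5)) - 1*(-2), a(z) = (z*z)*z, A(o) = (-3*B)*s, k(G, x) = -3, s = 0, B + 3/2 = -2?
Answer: -1/36322 ≈ -2.7532e-5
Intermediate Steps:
B = -7/2 (B = -3/2 - 2 = -7/2 ≈ -3.5000)
A(o) = 0 (A(o) = -3*(-7/2)*0 = (21/2)*0 = 0)
a(z) = z³ (a(z) = z²*z = z³)
l(P, u) = 2 (l(P, u) = 0 - 1*(-2) = 0 + 2 = 2)
1/(l(a(11), 277) - 36324) = 1/(2 - 36324) = 1/(-36322) = -1/36322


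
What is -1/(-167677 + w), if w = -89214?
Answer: 1/256891 ≈ 3.8927e-6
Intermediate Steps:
-1/(-167677 + w) = -1/(-167677 - 89214) = -1/(-256891) = -1*(-1/256891) = 1/256891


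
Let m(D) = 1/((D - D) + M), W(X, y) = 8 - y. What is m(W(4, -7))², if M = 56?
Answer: 1/3136 ≈ 0.00031888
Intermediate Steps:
m(D) = 1/56 (m(D) = 1/((D - D) + 56) = 1/(0 + 56) = 1/56)
m(W(4, -7))² = (1/56)² = 1/3136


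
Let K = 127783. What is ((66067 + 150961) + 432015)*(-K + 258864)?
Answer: 85077205483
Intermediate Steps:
((66067 + 150961) + 432015)*(-K + 258864) = ((66067 + 150961) + 432015)*(-1*127783 + 258864) = (217028 + 432015)*(-127783 + 258864) = 649043*131081 = 85077205483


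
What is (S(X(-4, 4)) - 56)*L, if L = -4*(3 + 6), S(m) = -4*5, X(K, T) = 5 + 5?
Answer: 2736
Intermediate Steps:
X(K, T) = 10
S(m) = -20
L = -36 (L = -4*9 = -36)
(S(X(-4, 4)) - 56)*L = (-20 - 56)*(-36) = -76*(-36) = 2736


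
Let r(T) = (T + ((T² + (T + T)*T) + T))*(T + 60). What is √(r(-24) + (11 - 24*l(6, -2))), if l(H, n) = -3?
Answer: √60563 ≈ 246.10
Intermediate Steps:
r(T) = (60 + T)*(2*T + 3*T²) (r(T) = (T + ((T² + (2*T)*T) + T))*(60 + T) = (T + ((T² + 2*T²) + T))*(60 + T) = (T + (3*T² + T))*(60 + T) = (T + (T + 3*T²))*(60 + T) = (2*T + 3*T²)*(60 + T) = (60 + T)*(2*T + 3*T²))
√(r(-24) + (11 - 24*l(6, -2))) = √(-24*(120 + 3*(-24)² + 182*(-24)) + (11 - (-72))) = √(-24*(120 + 3*576 - 4368) + (11 - 24*(-3))) = √(-24*(120 + 1728 - 4368) + (11 + 72)) = √(-24*(-2520) + 83) = √(60480 + 83) = √60563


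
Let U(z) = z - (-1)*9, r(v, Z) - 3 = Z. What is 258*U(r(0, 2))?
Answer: 3612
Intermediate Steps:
r(v, Z) = 3 + Z
U(z) = 9 + z (U(z) = z - 1*(-9) = z + 9 = 9 + z)
258*U(r(0, 2)) = 258*(9 + (3 + 2)) = 258*(9 + 5) = 258*14 = 3612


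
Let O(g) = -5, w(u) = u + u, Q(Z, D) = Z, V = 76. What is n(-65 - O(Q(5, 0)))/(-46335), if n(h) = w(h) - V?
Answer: 196/46335 ≈ 0.0042301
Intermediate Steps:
w(u) = 2*u
n(h) = -76 + 2*h (n(h) = 2*h - 1*76 = 2*h - 76 = -76 + 2*h)
n(-65 - O(Q(5, 0)))/(-46335) = (-76 + 2*(-65 - 1*(-5)))/(-46335) = (-76 + 2*(-65 + 5))*(-1/46335) = (-76 + 2*(-60))*(-1/46335) = (-76 - 120)*(-1/46335) = -196*(-1/46335) = 196/46335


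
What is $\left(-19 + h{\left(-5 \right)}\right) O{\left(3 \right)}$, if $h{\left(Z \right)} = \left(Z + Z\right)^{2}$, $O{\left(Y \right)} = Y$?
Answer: $243$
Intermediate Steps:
$h{\left(Z \right)} = 4 Z^{2}$ ($h{\left(Z \right)} = \left(2 Z\right)^{2} = 4 Z^{2}$)
$\left(-19 + h{\left(-5 \right)}\right) O{\left(3 \right)} = \left(-19 + 4 \left(-5\right)^{2}\right) 3 = \left(-19 + 4 \cdot 25\right) 3 = \left(-19 + 100\right) 3 = 81 \cdot 3 = 243$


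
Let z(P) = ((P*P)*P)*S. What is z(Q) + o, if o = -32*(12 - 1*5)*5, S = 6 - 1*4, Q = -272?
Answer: -40248416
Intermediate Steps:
S = 2 (S = 6 - 4 = 2)
z(P) = 2*P³ (z(P) = ((P*P)*P)*2 = (P²*P)*2 = P³*2 = 2*P³)
o = -1120 (o = -32*(12 - 5)*5 = -32*7*5 = -224*5 = -1120)
z(Q) + o = 2*(-272)³ - 1120 = 2*(-20123648) - 1120 = -40247296 - 1120 = -40248416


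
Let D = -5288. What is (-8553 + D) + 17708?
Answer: 3867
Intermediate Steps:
(-8553 + D) + 17708 = (-8553 - 5288) + 17708 = -13841 + 17708 = 3867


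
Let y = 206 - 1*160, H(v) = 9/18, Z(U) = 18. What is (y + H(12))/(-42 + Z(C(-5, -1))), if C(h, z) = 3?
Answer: -31/16 ≈ -1.9375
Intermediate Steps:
H(v) = 1/2 (H(v) = 9*(1/18) = 1/2)
y = 46 (y = 206 - 160 = 46)
(y + H(12))/(-42 + Z(C(-5, -1))) = (46 + 1/2)/(-42 + 18) = (93/2)/(-24) = (93/2)*(-1/24) = -31/16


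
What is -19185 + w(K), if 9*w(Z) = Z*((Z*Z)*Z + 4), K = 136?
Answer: 341929895/9 ≈ 3.7992e+7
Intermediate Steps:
w(Z) = Z*(4 + Z**3)/9 (w(Z) = (Z*((Z*Z)*Z + 4))/9 = (Z*(Z**2*Z + 4))/9 = (Z*(Z**3 + 4))/9 = (Z*(4 + Z**3))/9 = Z*(4 + Z**3)/9)
-19185 + w(K) = -19185 + (1/9)*136*(4 + 136**3) = -19185 + (1/9)*136*(4 + 2515456) = -19185 + (1/9)*136*2515460 = -19185 + 342102560/9 = 341929895/9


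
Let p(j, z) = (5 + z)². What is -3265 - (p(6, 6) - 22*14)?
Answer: -3078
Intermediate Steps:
-3265 - (p(6, 6) - 22*14) = -3265 - ((5 + 6)² - 22*14) = -3265 - (11² - 308) = -3265 - (121 - 308) = -3265 - 1*(-187) = -3265 + 187 = -3078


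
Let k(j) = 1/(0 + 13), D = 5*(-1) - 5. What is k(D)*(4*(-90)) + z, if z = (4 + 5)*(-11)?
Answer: -1647/13 ≈ -126.69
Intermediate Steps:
D = -10 (D = -5 - 5 = -10)
k(j) = 1/13
z = -99 (z = 9*(-11) = -99)
k(D)*(4*(-90)) + z = (4*(-90))/13 - 99 = (1/13)*(-360) - 99 = -360/13 - 99 = -1647/13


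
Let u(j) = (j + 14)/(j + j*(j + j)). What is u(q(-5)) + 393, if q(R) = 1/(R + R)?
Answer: 877/4 ≈ 219.25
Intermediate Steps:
q(R) = 1/(2*R)
u(j) = (14 + j)/(j + 2*j²) (u(j) = (14 + j)/(j + j*(2*j)) = (14 + j)/(j + 2*j²))
u(q(-5)) + 393 = (14 + (½)/(-5))/((((½)/(-5)))*(1 + 2*((½)/(-5)))) + 393 = (14 + (½)*(-⅕))/((((½)*(-⅕)))*(1 + 2*((½)*(-⅕)))) + 393 = (14 - ⅒)/((-⅒)*(1 + 2*(-⅒))) + 393 = -10*139/10/(1 - ⅕) + 393 = -10*139/10/⅘ + 393 = -10*5/4*139/10 + 393 = -695/4 + 393 = 877/4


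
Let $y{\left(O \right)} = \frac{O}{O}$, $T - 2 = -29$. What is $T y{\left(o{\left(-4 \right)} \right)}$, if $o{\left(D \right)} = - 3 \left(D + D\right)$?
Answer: $-27$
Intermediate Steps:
$T = -27$ ($T = 2 - 29 = -27$)
$o{\left(D \right)} = - 6 D$ ($o{\left(D \right)} = - 3 \cdot 2 D = - 6 D$)
$y{\left(O \right)} = 1$
$T y{\left(o{\left(-4 \right)} \right)} = \left(-27\right) 1 = -27$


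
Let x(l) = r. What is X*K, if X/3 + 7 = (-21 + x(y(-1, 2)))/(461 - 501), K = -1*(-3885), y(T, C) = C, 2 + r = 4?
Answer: -608391/8 ≈ -76049.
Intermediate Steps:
r = 2 (r = -2 + 4 = 2)
K = 3885
x(l) = 2
X = -783/40 (X = -21 + 3*((-21 + 2)/(461 - 501)) = -21 + 3*(-19/(-40)) = -21 + 3*(-19*(-1/40)) = -21 + 3*(19/40) = -21 + 57/40 = -783/40 ≈ -19.575)
X*K = -783/40*3885 = -608391/8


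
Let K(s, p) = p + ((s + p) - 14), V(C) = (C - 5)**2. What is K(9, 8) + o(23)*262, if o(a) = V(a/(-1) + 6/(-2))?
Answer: 251793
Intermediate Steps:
V(C) = (-5 + C)**2
o(a) = (-8 - a)**2 (o(a) = (-5 + (a/(-1) + 6/(-2)))**2 = (-5 + (a*(-1) + 6*(-1/2)))**2 = (-5 + (-a - 3))**2 = (-5 + (-3 - a))**2 = (-8 - a)**2)
K(s, p) = -14 + s + 2*p (K(s, p) = p + ((p + s) - 14) = p + (-14 + p + s) = -14 + s + 2*p)
K(9, 8) + o(23)*262 = (-14 + 9 + 2*8) + (8 + 23)**2*262 = (-14 + 9 + 16) + 31**2*262 = 11 + 961*262 = 11 + 251782 = 251793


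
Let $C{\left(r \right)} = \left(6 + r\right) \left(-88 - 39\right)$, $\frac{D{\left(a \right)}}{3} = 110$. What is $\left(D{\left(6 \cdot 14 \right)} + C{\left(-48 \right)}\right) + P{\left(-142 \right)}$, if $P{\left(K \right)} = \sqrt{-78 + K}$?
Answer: $5664 + 2 i \sqrt{55} \approx 5664.0 + 14.832 i$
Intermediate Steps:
$D{\left(a \right)} = 330$ ($D{\left(a \right)} = 3 \cdot 110 = 330$)
$C{\left(r \right)} = -762 - 127 r$ ($C{\left(r \right)} = \left(6 + r\right) \left(-127\right) = -762 - 127 r$)
$\left(D{\left(6 \cdot 14 \right)} + C{\left(-48 \right)}\right) + P{\left(-142 \right)} = \left(330 - -5334\right) + \sqrt{-78 - 142} = \left(330 + \left(-762 + 6096\right)\right) + \sqrt{-220} = \left(330 + 5334\right) + 2 i \sqrt{55} = 5664 + 2 i \sqrt{55}$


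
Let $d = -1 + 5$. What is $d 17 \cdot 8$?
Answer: $544$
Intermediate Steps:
$d = 4$
$d 17 \cdot 8 = 4 \cdot 17 \cdot 8 = 68 \cdot 8 = 544$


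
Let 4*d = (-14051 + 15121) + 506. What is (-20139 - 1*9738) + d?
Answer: -29483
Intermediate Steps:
d = 394 (d = ((-14051 + 15121) + 506)/4 = (1070 + 506)/4 = (1/4)*1576 = 394)
(-20139 - 1*9738) + d = (-20139 - 1*9738) + 394 = (-20139 - 9738) + 394 = -29877 + 394 = -29483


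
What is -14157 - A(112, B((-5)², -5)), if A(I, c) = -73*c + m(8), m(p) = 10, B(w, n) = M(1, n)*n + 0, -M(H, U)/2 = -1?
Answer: -14897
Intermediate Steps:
M(H, U) = 2 (M(H, U) = -2*(-1) = 2)
B(w, n) = 2*n (B(w, n) = 2*n + 0 = 2*n)
A(I, c) = 10 - 73*c (A(I, c) = -73*c + 10 = 10 - 73*c)
-14157 - A(112, B((-5)², -5)) = -14157 - (10 - 146*(-5)) = -14157 - (10 - 73*(-10)) = -14157 - (10 + 730) = -14157 - 1*740 = -14157 - 740 = -14897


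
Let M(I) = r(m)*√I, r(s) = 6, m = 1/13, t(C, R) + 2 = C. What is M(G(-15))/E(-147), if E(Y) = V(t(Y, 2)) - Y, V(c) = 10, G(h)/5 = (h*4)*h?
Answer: 180*√5/157 ≈ 2.5636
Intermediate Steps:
t(C, R) = -2 + C
m = 1/13 ≈ 0.076923
G(h) = 20*h² (G(h) = 5*((h*4)*h) = 5*((4*h)*h) = 5*(4*h²) = 20*h²)
M(I) = 6*√I
E(Y) = 10 - Y
M(G(-15))/E(-147) = (6*√(20*(-15)²))/(10 - 1*(-147)) = (6*√(20*225))/(10 + 147) = (6*√4500)/157 = (6*(30*√5))*(1/157) = (180*√5)*(1/157) = 180*√5/157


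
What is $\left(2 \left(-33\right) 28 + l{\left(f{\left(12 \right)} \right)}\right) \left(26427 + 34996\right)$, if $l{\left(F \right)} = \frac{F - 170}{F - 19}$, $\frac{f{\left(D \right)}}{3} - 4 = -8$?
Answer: $- \frac{3507621838}{31} \approx -1.1315 \cdot 10^{8}$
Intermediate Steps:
$f{\left(D \right)} = -12$ ($f{\left(D \right)} = 12 + 3 \left(-8\right) = 12 - 24 = -12$)
$l{\left(F \right)} = \frac{-170 + F}{-19 + F}$
$\left(2 \left(-33\right) 28 + l{\left(f{\left(12 \right)} \right)}\right) \left(26427 + 34996\right) = \left(2 \left(-33\right) 28 + \frac{-170 - 12}{-19 - 12}\right) \left(26427 + 34996\right) = \left(\left(-66\right) 28 + \frac{1}{-31} \left(-182\right)\right) 61423 = \left(-1848 - - \frac{182}{31}\right) 61423 = \left(-1848 + \frac{182}{31}\right) 61423 = \left(- \frac{57106}{31}\right) 61423 = - \frac{3507621838}{31}$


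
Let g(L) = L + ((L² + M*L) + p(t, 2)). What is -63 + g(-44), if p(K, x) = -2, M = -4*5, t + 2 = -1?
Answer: 2707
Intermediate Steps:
t = -3 (t = -2 - 1 = -3)
M = -20
g(L) = -2 + L² - 19*L (g(L) = L + ((L² - 20*L) - 2) = L + (-2 + L² - 20*L) = -2 + L² - 19*L)
-63 + g(-44) = -63 + (-2 + (-44)² - 19*(-44)) = -63 + (-2 + 1936 + 836) = -63 + 2770 = 2707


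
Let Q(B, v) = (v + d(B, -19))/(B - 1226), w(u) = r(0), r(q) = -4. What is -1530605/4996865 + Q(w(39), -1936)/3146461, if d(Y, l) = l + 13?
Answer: -592365669094132/1933860223906095 ≈ -0.30631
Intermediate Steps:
w(u) = -4
d(Y, l) = 13 + l
Q(B, v) = (-6 + v)/(-1226 + B) (Q(B, v) = (v + (13 - 19))/(B - 1226) = (v - 6)/(-1226 + B) = (-6 + v)/(-1226 + B))
-1530605/4996865 + Q(w(39), -1936)/3146461 = -1530605/4996865 + ((-6 - 1936)/(-1226 - 4))/3146461 = -1530605*1/4996865 + (-1942/(-1230))*(1/3146461) = -306121/999373 - 1/1230*(-1942)*(1/3146461) = -306121/999373 + (971/615)*(1/3146461) = -306121/999373 + 971/1935073515 = -592365669094132/1933860223906095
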